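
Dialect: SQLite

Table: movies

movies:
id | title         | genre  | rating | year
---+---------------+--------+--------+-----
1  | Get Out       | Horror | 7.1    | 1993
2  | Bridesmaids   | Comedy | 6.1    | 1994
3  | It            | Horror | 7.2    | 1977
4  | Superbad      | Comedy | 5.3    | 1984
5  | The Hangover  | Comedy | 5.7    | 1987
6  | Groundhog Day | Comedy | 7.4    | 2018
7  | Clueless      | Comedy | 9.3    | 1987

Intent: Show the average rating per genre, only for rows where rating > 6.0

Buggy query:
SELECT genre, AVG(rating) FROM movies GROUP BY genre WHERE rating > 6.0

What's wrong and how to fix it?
Bug: Row-level WHERE must come before GROUP BY in the clause order

Fix: Place WHERE between FROM and GROUP BY

Corrected query:
SELECT genre, AVG(rating) FROM movies WHERE rating > 6.0 GROUP BY genre

Result:
genre  | AVG(rating)
-------+------------
Comedy | 7.6        
Horror | 7.15       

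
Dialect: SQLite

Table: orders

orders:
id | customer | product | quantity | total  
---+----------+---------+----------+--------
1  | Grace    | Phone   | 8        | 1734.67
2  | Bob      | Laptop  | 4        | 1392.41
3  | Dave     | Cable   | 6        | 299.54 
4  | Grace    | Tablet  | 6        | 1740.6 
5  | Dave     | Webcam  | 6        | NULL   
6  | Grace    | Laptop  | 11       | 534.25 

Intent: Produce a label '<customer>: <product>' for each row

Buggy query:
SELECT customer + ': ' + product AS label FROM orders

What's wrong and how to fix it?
Bug: SQLite uses || for string concatenation; + coerces text to numbers (yielding 0)

Fix: Replace + with || to concatenate text

Corrected query:
SELECT customer || ': ' || product AS label FROM orders

Result:
label        
-------------
Grace: Phone 
Bob: Laptop  
Dave: Cable  
Grace: Tablet
Dave: Webcam 
Grace: Laptop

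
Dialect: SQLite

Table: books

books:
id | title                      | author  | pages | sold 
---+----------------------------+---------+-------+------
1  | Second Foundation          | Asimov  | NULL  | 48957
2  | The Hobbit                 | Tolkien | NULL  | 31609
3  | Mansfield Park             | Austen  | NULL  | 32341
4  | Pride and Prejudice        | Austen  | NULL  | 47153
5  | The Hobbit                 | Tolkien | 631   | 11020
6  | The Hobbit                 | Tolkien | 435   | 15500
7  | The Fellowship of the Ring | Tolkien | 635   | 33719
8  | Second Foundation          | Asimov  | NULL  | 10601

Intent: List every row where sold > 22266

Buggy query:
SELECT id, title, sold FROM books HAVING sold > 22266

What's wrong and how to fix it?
Bug: HAVING filters the output of aggregation, but this query has no GROUP BY and no aggregate functions, so SQLite rejects it (HAVING clause on a non-aggregate query); the condition here is per row

Fix: Replace HAVING with WHERE since the condition applies to individual rows

Corrected query:
SELECT id, title, sold FROM books WHERE sold > 22266

Result:
id | title                      | sold 
---+----------------------------+------
1  | Second Foundation          | 48957
2  | The Hobbit                 | 31609
3  | Mansfield Park             | 32341
4  | Pride and Prejudice        | 47153
7  | The Fellowship of the Ring | 33719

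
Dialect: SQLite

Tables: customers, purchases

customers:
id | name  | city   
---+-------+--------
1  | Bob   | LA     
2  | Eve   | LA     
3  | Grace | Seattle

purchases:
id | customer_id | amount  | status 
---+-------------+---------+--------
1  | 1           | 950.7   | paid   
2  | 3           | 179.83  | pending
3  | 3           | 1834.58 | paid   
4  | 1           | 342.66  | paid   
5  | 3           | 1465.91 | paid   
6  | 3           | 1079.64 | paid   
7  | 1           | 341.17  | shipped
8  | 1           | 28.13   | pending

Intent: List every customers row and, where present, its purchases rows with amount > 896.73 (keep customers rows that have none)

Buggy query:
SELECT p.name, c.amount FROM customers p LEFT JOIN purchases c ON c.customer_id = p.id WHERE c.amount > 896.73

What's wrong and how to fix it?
Bug: Filtering c.amount in WHERE discards the NULL rows produced by LEFT JOIN, turning it into an inner join

Fix: Move the right-table condition into the ON clause so unmatched parents are kept

Corrected query:
SELECT p.name, c.amount FROM customers p LEFT JOIN purchases c ON c.customer_id = p.id AND c.amount > 896.73

Result:
name  | amount 
------+--------
Bob   | 950.7  
Eve   | NULL   
Grace | 1079.64
Grace | 1465.91
Grace | 1834.58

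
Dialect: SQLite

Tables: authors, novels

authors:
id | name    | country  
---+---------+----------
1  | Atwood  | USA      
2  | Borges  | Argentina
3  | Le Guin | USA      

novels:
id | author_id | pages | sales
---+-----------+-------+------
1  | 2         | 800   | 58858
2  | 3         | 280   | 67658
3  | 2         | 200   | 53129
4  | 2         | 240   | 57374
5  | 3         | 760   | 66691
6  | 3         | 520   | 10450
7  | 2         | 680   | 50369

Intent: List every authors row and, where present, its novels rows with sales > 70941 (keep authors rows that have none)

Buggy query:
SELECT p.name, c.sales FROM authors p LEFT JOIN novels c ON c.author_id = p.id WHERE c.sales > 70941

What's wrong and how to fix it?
Bug: A WHERE condition on the right-hand table after LEFT JOIN drops unmatched parents

Fix: Move the right-table condition into the ON clause so unmatched parents are kept

Corrected query:
SELECT p.name, c.sales FROM authors p LEFT JOIN novels c ON c.author_id = p.id AND c.sales > 70941

Result:
name    | sales
--------+------
Atwood  | NULL 
Borges  | NULL 
Le Guin | NULL 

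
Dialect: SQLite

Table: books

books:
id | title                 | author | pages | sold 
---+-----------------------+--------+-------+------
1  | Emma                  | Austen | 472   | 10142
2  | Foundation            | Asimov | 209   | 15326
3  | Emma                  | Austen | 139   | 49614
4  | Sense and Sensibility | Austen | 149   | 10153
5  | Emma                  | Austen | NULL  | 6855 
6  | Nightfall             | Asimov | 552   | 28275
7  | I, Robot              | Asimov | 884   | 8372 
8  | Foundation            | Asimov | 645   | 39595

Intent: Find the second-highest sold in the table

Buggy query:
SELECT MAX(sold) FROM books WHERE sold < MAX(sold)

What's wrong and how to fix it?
Bug: MAX(sold) on the right of the comparison is an aggregate-in-WHERE error

Fix: Put the inner MAX in a scalar subquery

Corrected query:
SELECT MAX(sold) FROM books WHERE sold < (SELECT MAX(sold) FROM books)

Result:
MAX(sold)
---------
39595    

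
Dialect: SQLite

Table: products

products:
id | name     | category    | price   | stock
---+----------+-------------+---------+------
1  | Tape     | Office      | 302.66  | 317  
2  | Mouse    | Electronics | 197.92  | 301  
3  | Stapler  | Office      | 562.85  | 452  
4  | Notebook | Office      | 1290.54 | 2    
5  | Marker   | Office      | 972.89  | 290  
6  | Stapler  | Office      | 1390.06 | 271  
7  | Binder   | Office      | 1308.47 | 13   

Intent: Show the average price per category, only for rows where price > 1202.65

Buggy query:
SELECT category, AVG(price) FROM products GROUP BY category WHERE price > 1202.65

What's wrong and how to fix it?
Bug: WHERE cannot follow GROUP BY

Fix: Move the WHERE clause before GROUP BY

Corrected query:
SELECT category, AVG(price) FROM products WHERE price > 1202.65 GROUP BY category

Result:
category | AVG(price)
---------+-----------
Office   | 1329.69   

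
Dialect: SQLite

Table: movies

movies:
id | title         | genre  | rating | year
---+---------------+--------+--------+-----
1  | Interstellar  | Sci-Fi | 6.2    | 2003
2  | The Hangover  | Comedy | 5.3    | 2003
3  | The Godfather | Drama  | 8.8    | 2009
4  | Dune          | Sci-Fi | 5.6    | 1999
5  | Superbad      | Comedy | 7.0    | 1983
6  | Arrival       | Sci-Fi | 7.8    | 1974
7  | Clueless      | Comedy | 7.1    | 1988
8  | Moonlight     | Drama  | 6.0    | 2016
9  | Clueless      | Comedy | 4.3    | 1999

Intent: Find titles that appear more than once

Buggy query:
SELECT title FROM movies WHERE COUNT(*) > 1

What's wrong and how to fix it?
Bug: COUNT(*) is an aggregate and cannot be used in WHERE

Fix: Group first, then use HAVING for the count condition

Corrected query:
SELECT title FROM movies GROUP BY title HAVING COUNT(*) > 1

Result:
title   
--------
Clueless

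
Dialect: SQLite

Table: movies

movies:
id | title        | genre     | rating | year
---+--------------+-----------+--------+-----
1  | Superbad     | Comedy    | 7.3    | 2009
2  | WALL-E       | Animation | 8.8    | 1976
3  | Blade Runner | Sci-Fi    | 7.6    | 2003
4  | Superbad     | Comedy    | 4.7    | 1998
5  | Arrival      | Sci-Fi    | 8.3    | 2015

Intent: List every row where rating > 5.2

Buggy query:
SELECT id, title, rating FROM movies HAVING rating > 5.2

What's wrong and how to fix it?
Bug: This is a non-aggregate query (no GROUP BY, no aggregates), so in SQLite the HAVING clause is invalid here; a row-level condition belongs in WHERE

Fix: Use WHERE for row-level filtering

Corrected query:
SELECT id, title, rating FROM movies WHERE rating > 5.2

Result:
id | title        | rating
---+--------------+-------
1  | Superbad     | 7.3   
2  | WALL-E       | 8.8   
3  | Blade Runner | 7.6   
5  | Arrival      | 8.3   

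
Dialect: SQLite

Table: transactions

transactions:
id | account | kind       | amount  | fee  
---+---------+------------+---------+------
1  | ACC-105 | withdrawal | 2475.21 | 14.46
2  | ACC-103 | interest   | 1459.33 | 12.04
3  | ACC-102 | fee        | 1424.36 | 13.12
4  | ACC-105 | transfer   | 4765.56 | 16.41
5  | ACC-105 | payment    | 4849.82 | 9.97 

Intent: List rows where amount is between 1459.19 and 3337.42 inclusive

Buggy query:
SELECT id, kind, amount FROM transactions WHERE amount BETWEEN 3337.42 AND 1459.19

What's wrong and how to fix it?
Bug: The bounds are reversed; BETWEEN a AND b requires a <= b to match anything

Fix: Write BETWEEN 1459.19 AND 3337.42

Corrected query:
SELECT id, kind, amount FROM transactions WHERE amount BETWEEN 1459.19 AND 3337.42

Result:
id | kind       | amount 
---+------------+--------
1  | withdrawal | 2475.21
2  | interest   | 1459.33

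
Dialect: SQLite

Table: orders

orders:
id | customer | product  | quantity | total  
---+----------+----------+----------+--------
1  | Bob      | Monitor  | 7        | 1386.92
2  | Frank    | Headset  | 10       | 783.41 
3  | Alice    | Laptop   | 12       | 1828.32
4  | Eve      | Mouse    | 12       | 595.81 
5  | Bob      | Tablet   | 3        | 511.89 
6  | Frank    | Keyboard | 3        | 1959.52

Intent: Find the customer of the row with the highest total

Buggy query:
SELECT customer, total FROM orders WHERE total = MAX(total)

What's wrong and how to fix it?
Bug: MAX(total) is an aggregate and cannot be used directly in WHERE

Fix: Use a subquery: WHERE total = (SELECT MAX(total) FROM orders)

Corrected query:
SELECT customer, total FROM orders WHERE total = (SELECT MAX(total) FROM orders)

Result:
customer | total  
---------+--------
Frank    | 1959.52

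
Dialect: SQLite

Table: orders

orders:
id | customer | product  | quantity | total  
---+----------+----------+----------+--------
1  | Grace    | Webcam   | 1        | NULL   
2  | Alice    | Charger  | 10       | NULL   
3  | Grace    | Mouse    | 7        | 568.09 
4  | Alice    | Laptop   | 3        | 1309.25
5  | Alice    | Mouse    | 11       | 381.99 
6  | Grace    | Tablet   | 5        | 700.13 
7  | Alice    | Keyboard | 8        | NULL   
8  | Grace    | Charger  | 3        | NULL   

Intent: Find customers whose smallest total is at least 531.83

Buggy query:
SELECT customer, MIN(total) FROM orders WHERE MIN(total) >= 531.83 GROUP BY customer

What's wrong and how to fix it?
Bug: Aggregates like MIN are computed per group after WHERE runs

Fix: Use HAVING for the per-group MIN condition

Corrected query:
SELECT customer, MIN(total) FROM orders GROUP BY customer HAVING MIN(total) >= 531.83

Result:
customer | MIN(total)
---------+-----------
Grace    | 568.09    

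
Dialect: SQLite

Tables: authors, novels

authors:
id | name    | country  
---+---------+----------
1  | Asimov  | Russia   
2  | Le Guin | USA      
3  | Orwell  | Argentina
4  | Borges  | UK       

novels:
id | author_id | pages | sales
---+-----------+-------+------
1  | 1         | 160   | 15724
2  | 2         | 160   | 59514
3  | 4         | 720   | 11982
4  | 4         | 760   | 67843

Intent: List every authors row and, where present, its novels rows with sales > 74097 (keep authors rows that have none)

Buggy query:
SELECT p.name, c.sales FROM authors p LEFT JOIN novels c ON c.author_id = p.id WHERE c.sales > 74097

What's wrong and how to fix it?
Bug: Filtering c.sales in WHERE discards the NULL rows produced by LEFT JOIN, turning it into an inner join

Fix: Put 'c.sales > 74097' in the JOIN's ON clause instead of WHERE

Corrected query:
SELECT p.name, c.sales FROM authors p LEFT JOIN novels c ON c.author_id = p.id AND c.sales > 74097

Result:
name    | sales
--------+------
Asimov  | NULL 
Le Guin | NULL 
Orwell  | NULL 
Borges  | NULL 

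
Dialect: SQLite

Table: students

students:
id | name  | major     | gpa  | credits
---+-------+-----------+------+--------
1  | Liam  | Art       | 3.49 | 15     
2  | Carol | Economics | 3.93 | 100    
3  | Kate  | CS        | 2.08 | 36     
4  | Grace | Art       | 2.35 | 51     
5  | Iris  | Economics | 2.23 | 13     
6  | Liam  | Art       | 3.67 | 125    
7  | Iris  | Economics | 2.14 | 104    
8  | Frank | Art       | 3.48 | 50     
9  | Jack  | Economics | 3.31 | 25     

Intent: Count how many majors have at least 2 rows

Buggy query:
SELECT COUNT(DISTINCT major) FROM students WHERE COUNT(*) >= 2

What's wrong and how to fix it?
Bug: WHERE filters individual rows, not groups, so a group-level COUNT is invalid there

Fix: Group first with HAVING COUNT(*) >= 2, then COUNT the resulting groups

Corrected query:
SELECT COUNT(*) FROM (SELECT major FROM students GROUP BY major HAVING COUNT(*) >= 2)

Result:
COUNT(*)
--------
2       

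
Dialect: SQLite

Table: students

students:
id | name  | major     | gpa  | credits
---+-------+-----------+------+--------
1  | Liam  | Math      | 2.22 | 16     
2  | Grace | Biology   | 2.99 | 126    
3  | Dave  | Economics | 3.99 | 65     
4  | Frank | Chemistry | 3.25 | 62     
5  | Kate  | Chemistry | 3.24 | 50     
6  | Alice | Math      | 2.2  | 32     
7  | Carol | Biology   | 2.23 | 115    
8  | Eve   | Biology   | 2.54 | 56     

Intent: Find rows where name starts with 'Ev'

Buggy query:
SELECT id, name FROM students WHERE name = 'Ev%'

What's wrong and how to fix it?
Bug: Wildcards only work with LIKE; '=' treats '%' as a literal character

Fix: Replace '=' with LIKE so 'Ev%' is treated as a pattern

Corrected query:
SELECT id, name FROM students WHERE name LIKE 'Ev%'

Result:
id | name
---+-----
8  | Eve 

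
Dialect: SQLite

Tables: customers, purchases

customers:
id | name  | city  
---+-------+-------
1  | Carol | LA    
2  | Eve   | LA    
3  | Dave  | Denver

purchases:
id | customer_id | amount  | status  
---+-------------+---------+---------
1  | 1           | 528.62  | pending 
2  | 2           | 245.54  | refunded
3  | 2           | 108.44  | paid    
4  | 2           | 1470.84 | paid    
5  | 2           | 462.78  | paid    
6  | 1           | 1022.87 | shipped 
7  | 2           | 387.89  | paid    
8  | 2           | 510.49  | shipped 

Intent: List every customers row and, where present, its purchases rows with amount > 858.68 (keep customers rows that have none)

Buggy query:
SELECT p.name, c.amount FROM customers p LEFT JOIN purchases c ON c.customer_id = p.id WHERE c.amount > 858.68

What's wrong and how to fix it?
Bug: A WHERE condition on the right-hand table after LEFT JOIN drops unmatched parents

Fix: Put 'c.amount > 858.68' in the JOIN's ON clause instead of WHERE

Corrected query:
SELECT p.name, c.amount FROM customers p LEFT JOIN purchases c ON c.customer_id = p.id AND c.amount > 858.68

Result:
name  | amount 
------+--------
Carol | 1022.87
Eve   | 1470.84
Dave  | NULL   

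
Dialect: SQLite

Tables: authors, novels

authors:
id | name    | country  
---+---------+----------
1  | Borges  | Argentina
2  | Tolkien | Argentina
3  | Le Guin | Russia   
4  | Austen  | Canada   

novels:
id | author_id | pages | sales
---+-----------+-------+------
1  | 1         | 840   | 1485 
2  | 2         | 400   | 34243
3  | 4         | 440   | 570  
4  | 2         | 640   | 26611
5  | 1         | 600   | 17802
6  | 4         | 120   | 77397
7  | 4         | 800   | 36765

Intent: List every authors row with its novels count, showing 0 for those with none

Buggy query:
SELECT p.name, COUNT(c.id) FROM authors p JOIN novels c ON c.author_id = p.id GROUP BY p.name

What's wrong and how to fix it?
Bug: INNER JOIN drops authors rows that have no matching novels rows

Fix: Use LEFT JOIN so parents without children still appear (COUNT(c.id) gives 0)

Corrected query:
SELECT p.name, COUNT(c.id) FROM authors p LEFT JOIN novels c ON c.author_id = p.id GROUP BY p.name

Result:
name    | COUNT(c.id)
--------+------------
Austen  | 3          
Borges  | 2          
Le Guin | 0          
Tolkien | 2          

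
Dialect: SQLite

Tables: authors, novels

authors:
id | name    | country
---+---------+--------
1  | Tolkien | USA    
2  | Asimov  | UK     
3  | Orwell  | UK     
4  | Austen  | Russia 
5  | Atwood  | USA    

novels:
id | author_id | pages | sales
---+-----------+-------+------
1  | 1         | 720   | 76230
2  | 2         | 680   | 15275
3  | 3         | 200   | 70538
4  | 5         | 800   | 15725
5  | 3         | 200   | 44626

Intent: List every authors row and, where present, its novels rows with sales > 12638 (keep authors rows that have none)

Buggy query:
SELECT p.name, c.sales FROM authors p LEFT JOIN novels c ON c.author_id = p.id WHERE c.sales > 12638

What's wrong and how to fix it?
Bug: Filtering c.sales in WHERE discards the NULL rows produced by LEFT JOIN, turning it into an inner join

Fix: Move the right-table condition into the ON clause so unmatched parents are kept

Corrected query:
SELECT p.name, c.sales FROM authors p LEFT JOIN novels c ON c.author_id = p.id AND c.sales > 12638

Result:
name    | sales
--------+------
Tolkien | 76230
Asimov  | 15275
Orwell  | 44626
Orwell  | 70538
Austen  | NULL 
Atwood  | 15725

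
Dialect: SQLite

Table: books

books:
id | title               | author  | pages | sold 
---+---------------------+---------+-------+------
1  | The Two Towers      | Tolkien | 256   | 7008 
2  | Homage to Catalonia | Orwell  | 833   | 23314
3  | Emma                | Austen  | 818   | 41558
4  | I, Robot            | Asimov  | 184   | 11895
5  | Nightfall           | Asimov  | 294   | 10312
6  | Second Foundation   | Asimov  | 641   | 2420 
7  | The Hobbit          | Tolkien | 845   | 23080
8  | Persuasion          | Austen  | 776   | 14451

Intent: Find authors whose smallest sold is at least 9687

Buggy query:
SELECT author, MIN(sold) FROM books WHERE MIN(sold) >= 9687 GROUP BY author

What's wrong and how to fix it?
Bug: MIN() in WHERE is a misuse of aggregate

Fix: Use HAVING for the per-group MIN condition

Corrected query:
SELECT author, MIN(sold) FROM books GROUP BY author HAVING MIN(sold) >= 9687

Result:
author | MIN(sold)
-------+----------
Austen | 14451    
Orwell | 23314    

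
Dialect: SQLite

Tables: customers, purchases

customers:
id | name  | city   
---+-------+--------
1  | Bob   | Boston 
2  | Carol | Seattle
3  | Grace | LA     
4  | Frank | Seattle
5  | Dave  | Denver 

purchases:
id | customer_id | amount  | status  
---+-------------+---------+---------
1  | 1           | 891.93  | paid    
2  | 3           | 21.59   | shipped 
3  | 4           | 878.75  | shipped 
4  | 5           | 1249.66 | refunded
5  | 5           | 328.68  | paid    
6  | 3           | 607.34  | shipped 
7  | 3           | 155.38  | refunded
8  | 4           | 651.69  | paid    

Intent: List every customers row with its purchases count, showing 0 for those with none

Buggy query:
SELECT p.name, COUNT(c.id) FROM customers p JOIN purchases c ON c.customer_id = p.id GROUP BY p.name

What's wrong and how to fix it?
Bug: INNER JOIN drops customers rows that have no matching purchases rows

Fix: Switch to LEFT JOIN to retain unmatched parent rows

Corrected query:
SELECT p.name, COUNT(c.id) FROM customers p LEFT JOIN purchases c ON c.customer_id = p.id GROUP BY p.name

Result:
name  | COUNT(c.id)
------+------------
Bob   | 1          
Carol | 0          
Dave  | 2          
Frank | 2          
Grace | 3          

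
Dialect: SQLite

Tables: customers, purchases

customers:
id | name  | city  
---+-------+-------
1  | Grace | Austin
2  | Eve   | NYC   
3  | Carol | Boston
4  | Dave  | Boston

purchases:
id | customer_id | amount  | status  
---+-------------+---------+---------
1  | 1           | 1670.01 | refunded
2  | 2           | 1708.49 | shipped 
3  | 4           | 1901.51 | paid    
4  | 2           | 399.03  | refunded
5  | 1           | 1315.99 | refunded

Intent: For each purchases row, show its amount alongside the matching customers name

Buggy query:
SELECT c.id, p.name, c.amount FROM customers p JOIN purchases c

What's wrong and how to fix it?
Bug: Missing join condition: each purchases row is matched to all customers rows instead of just its own

Fix: Add ON c.customer_id = p.id to the JOIN

Corrected query:
SELECT c.id, p.name, c.amount FROM customers p JOIN purchases c ON c.customer_id = p.id

Result:
id | name  | amount 
---+-------+--------
1  | Grace | 1670.01
2  | Eve   | 1708.49
3  | Dave  | 1901.51
4  | Eve   | 399.03 
5  | Grace | 1315.99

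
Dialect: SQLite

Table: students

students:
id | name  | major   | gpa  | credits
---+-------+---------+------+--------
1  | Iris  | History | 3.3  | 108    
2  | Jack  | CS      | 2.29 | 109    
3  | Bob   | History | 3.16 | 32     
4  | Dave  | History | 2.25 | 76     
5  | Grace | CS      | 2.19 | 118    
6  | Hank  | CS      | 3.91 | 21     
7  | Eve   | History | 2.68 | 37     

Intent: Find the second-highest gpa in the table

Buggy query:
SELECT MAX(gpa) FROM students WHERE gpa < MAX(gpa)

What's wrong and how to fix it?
Bug: The inner MAX is an aggregate inside WHERE, which is not allowed

Fix: Put the inner MAX in a scalar subquery

Corrected query:
SELECT MAX(gpa) FROM students WHERE gpa < (SELECT MAX(gpa) FROM students)

Result:
MAX(gpa)
--------
3.3     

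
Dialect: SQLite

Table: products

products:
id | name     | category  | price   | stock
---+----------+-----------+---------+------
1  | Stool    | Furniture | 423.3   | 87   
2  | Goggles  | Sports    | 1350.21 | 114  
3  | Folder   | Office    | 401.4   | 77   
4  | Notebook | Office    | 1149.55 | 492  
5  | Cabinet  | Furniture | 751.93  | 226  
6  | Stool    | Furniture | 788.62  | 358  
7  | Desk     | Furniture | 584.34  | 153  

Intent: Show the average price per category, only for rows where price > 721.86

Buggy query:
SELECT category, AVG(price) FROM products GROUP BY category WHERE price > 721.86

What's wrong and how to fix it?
Bug: WHERE cannot follow GROUP BY

Fix: Move the WHERE clause before GROUP BY

Corrected query:
SELECT category, AVG(price) FROM products WHERE price > 721.86 GROUP BY category

Result:
category  | AVG(price)
----------+-----------
Furniture | 770.275   
Office    | 1149.55   
Sports    | 1350.21   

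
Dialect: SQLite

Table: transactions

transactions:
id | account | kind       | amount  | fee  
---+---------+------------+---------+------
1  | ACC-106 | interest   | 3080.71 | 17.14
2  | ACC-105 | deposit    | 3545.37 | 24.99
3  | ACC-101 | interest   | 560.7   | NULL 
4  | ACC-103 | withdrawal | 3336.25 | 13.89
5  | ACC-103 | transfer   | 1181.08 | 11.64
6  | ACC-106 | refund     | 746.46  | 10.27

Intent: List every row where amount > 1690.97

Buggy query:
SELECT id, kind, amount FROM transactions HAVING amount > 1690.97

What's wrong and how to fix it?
Bug: HAVING filters the output of aggregation, but this query has no GROUP BY and no aggregate functions, so SQLite rejects it (HAVING clause on a non-aggregate query); the condition here is per row

Fix: Use WHERE for row-level filtering

Corrected query:
SELECT id, kind, amount FROM transactions WHERE amount > 1690.97

Result:
id | kind       | amount 
---+------------+--------
1  | interest   | 3080.71
2  | deposit    | 3545.37
4  | withdrawal | 3336.25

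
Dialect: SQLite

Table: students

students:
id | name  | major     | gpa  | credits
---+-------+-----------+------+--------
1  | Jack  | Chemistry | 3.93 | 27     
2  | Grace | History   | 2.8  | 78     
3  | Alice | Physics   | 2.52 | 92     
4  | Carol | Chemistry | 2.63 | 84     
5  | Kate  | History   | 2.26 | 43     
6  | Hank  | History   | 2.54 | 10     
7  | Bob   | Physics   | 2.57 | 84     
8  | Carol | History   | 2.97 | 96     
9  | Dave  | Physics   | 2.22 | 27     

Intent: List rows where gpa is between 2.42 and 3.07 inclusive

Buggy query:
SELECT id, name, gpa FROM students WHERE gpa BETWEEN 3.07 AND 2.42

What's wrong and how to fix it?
Bug: BETWEEN expects the lower bound first; with 3.07 AND 2.42 the range is empty

Fix: Write BETWEEN 2.42 AND 3.07

Corrected query:
SELECT id, name, gpa FROM students WHERE gpa BETWEEN 2.42 AND 3.07

Result:
id | name  | gpa 
---+-------+-----
2  | Grace | 2.8 
3  | Alice | 2.52
4  | Carol | 2.63
6  | Hank  | 2.54
7  | Bob   | 2.57
8  | Carol | 2.97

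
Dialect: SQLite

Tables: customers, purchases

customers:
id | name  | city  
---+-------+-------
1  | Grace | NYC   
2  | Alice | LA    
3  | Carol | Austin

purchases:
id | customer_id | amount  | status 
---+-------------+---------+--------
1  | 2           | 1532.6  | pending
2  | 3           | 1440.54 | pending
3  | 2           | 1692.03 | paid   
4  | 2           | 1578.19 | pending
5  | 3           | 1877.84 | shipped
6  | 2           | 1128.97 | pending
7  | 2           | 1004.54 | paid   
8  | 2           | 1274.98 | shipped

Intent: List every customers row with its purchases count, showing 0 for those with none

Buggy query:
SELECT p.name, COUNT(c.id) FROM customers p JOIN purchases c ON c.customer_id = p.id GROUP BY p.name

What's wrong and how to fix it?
Bug: An inner join excludes parents with zero children

Fix: Switch to LEFT JOIN to retain unmatched parent rows

Corrected query:
SELECT p.name, COUNT(c.id) FROM customers p LEFT JOIN purchases c ON c.customer_id = p.id GROUP BY p.name

Result:
name  | COUNT(c.id)
------+------------
Alice | 6          
Carol | 2          
Grace | 0          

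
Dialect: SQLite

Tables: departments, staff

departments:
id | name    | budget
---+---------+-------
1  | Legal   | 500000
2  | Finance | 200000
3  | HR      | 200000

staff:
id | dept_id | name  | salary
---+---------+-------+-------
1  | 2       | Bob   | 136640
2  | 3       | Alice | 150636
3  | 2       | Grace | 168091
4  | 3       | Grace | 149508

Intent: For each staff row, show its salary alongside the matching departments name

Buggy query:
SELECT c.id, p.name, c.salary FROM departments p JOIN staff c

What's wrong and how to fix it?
Bug: Missing join condition: each staff row is matched to all departments rows instead of just its own

Fix: Specify the join condition linking the foreign key to the parent id

Corrected query:
SELECT c.id, p.name, c.salary FROM departments p JOIN staff c ON c.dept_id = p.id

Result:
id | name    | salary
---+---------+-------
1  | Finance | 136640
2  | HR      | 150636
3  | Finance | 168091
4  | HR      | 149508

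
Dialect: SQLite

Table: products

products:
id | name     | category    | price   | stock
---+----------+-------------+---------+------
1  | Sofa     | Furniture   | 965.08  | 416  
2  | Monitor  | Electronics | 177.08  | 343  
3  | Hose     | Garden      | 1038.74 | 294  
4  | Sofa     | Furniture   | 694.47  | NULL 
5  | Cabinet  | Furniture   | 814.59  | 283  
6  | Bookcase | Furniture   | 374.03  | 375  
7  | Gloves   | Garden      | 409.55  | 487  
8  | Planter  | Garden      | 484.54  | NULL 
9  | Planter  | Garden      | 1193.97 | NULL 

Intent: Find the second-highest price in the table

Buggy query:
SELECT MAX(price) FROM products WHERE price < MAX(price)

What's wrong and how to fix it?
Bug: MAX(price) on the right of the comparison is an aggregate-in-WHERE error

Fix: Put the inner MAX in a scalar subquery

Corrected query:
SELECT MAX(price) FROM products WHERE price < (SELECT MAX(price) FROM products)

Result:
MAX(price)
----------
1038.74   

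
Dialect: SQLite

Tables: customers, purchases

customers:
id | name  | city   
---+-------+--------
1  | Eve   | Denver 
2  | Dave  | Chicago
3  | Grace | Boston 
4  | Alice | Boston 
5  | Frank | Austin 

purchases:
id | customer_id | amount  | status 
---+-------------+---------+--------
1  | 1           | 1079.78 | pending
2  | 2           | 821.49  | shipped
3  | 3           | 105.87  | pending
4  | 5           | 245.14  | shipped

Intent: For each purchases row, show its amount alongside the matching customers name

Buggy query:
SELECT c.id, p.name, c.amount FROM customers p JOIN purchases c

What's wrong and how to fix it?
Bug: Missing join condition: each purchases row is matched to all customers rows instead of just its own

Fix: Add ON c.customer_id = p.id to the JOIN

Corrected query:
SELECT c.id, p.name, c.amount FROM customers p JOIN purchases c ON c.customer_id = p.id

Result:
id | name  | amount 
---+-------+--------
1  | Eve   | 1079.78
2  | Dave  | 821.49 
3  | Grace | 105.87 
4  | Frank | 245.14 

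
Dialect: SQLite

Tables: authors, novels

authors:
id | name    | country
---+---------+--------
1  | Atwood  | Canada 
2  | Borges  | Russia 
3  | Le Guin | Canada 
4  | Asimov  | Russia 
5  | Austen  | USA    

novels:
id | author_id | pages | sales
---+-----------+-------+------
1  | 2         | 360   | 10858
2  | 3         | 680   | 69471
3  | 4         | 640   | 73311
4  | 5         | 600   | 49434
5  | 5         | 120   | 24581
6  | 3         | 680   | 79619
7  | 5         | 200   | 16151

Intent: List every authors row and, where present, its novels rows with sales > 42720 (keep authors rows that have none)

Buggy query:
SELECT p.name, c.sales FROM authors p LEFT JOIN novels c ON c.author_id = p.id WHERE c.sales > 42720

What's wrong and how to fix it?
Bug: A WHERE condition on the right-hand table after LEFT JOIN drops unmatched parents

Fix: Put 'c.sales > 42720' in the JOIN's ON clause instead of WHERE

Corrected query:
SELECT p.name, c.sales FROM authors p LEFT JOIN novels c ON c.author_id = p.id AND c.sales > 42720

Result:
name    | sales
--------+------
Atwood  | NULL 
Borges  | NULL 
Le Guin | 69471
Le Guin | 79619
Asimov  | 73311
Austen  | 49434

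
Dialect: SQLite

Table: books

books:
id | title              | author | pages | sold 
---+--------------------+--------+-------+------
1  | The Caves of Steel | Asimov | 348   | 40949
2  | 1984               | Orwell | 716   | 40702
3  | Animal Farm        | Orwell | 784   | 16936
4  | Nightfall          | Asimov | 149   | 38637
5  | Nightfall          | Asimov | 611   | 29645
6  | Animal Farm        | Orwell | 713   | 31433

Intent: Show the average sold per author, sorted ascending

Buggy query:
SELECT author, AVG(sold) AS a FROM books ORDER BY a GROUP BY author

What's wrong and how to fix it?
Bug: ORDER BY appears before GROUP BY; SQL clause order requires GROUP BY first

Fix: Move ORDER BY to the end, after GROUP BY

Corrected query:
SELECT author, AVG(sold) AS a FROM books GROUP BY author ORDER BY a

Result:
author | a           
-------+-------------
Orwell | 29690.333333
Asimov | 36410.333333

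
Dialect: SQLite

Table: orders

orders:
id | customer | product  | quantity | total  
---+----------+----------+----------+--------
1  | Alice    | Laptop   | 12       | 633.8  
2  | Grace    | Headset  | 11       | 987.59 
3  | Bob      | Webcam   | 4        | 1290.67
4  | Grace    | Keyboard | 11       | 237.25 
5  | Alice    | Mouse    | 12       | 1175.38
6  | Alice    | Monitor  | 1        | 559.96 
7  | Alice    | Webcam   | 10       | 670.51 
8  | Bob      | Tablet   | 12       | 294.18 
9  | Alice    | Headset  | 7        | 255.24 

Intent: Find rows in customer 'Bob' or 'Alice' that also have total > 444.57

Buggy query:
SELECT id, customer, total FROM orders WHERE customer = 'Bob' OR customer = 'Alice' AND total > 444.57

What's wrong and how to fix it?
Bug: AND binds tighter than OR, so this parses as customer = 'Bob' OR (customer = 'Alice' AND total > 444.57)

Fix: Add parentheses around the OR so the AND applies to both alternatives

Corrected query:
SELECT id, customer, total FROM orders WHERE (customer = 'Bob' OR customer = 'Alice') AND total > 444.57

Result:
id | customer | total  
---+----------+--------
1  | Alice    | 633.8  
3  | Bob      | 1290.67
5  | Alice    | 1175.38
6  | Alice    | 559.96 
7  | Alice    | 670.51 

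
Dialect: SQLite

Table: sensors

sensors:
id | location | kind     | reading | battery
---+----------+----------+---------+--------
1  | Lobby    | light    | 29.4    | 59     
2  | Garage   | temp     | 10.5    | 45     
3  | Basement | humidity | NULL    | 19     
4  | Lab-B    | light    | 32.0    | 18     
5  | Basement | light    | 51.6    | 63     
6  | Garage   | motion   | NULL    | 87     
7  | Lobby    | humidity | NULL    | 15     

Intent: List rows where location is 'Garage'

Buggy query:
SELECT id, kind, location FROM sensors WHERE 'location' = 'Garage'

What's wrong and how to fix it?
Bug: 'location' in single quotes is a string literal, not the column; the comparison is literal-vs-literal and never true

Fix: Reference the column as location without single quotes

Corrected query:
SELECT id, kind, location FROM sensors WHERE location = 'Garage'

Result:
id | kind   | location
---+--------+---------
2  | temp   | Garage  
6  | motion | Garage  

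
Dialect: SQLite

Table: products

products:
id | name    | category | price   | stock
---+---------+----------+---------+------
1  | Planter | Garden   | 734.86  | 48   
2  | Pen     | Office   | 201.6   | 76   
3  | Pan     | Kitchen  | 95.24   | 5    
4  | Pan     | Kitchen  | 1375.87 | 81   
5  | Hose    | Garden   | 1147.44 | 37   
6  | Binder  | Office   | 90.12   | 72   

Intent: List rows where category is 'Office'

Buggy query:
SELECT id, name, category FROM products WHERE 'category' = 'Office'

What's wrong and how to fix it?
Bug: 'category' in single quotes is a string literal, not the column; the comparison is literal-vs-literal and never true

Fix: Remove the quotes around the column name (or use double quotes for an identifier)

Corrected query:
SELECT id, name, category FROM products WHERE category = 'Office'

Result:
id | name   | category
---+--------+---------
2  | Pen    | Office  
6  | Binder | Office  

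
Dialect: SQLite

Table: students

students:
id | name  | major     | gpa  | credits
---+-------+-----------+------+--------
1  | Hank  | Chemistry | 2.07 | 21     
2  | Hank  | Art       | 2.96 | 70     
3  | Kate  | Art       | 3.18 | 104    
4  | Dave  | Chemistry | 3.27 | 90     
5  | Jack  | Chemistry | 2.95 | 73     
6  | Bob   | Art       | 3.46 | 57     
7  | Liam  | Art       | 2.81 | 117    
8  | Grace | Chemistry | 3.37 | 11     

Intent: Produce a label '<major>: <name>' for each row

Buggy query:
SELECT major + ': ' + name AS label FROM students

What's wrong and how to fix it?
Bug: SQLite uses || for string concatenation; + coerces text to numbers (yielding 0)

Fix: Use the || operator for string concatenation

Corrected query:
SELECT major || ': ' || name AS label FROM students

Result:
label           
----------------
Chemistry: Hank 
Art: Hank       
Art: Kate       
Chemistry: Dave 
Chemistry: Jack 
Art: Bob        
Art: Liam       
Chemistry: Grace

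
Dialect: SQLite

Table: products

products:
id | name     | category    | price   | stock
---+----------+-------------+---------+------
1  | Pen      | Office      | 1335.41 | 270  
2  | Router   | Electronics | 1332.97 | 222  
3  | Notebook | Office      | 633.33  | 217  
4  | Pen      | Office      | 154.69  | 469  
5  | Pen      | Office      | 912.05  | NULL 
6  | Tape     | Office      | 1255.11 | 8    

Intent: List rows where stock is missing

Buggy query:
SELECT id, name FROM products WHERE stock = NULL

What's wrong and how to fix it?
Bug: Comparing to NULL with '=' never matches; NULL = NULL is unknown, not true

Fix: Replace '= NULL' with 'IS NULL'

Corrected query:
SELECT id, name FROM products WHERE stock IS NULL

Result:
id | name
---+-----
5  | Pen 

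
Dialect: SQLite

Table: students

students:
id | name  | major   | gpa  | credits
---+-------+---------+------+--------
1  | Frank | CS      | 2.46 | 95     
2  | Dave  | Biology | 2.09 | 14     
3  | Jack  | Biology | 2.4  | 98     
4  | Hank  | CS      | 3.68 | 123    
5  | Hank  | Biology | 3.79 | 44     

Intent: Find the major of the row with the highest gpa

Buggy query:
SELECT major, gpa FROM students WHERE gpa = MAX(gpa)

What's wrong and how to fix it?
Bug: MAX(gpa) is an aggregate and cannot be used directly in WHERE

Fix: Wrap MAX in a scalar subquery so WHERE compares against a single value

Corrected query:
SELECT major, gpa FROM students WHERE gpa = (SELECT MAX(gpa) FROM students)

Result:
major   | gpa 
--------+-----
Biology | 3.79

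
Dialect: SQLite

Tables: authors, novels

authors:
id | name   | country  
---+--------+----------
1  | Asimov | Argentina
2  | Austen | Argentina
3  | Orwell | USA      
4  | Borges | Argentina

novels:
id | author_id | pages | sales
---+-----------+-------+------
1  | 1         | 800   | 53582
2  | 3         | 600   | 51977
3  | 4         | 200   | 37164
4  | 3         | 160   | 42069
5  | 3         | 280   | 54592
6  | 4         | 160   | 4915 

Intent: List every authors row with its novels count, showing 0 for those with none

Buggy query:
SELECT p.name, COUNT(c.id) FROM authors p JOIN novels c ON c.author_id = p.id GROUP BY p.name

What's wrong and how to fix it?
Bug: An inner join excludes parents with zero children

Fix: Switch to LEFT JOIN to retain unmatched parent rows

Corrected query:
SELECT p.name, COUNT(c.id) FROM authors p LEFT JOIN novels c ON c.author_id = p.id GROUP BY p.name

Result:
name   | COUNT(c.id)
-------+------------
Asimov | 1          
Austen | 0          
Borges | 2          
Orwell | 3          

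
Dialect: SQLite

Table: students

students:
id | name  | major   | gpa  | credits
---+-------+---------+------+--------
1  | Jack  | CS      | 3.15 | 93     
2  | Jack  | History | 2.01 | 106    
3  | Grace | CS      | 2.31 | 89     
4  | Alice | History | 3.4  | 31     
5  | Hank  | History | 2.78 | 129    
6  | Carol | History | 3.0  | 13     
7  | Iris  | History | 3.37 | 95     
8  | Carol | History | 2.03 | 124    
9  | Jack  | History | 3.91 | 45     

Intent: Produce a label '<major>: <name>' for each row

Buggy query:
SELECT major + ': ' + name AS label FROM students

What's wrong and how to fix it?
Bug: SQLite uses || for string concatenation; + coerces text to numbers (yielding 0)

Fix: Use the || operator for string concatenation

Corrected query:
SELECT major || ': ' || name AS label FROM students

Result:
label         
--------------
CS: Jack      
History: Jack 
CS: Grace     
History: Alice
History: Hank 
History: Carol
History: Iris 
History: Carol
History: Jack 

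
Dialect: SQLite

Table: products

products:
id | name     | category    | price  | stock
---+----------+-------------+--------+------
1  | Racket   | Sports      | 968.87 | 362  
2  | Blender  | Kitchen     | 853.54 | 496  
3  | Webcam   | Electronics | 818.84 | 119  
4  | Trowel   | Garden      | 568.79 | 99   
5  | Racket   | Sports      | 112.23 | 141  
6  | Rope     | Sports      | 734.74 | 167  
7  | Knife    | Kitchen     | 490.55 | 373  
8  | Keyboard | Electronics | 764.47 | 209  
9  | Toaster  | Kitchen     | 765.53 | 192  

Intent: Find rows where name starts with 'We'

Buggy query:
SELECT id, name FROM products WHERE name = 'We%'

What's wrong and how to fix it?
Bug: Wildcards only work with LIKE; '=' treats '%' as a literal character

Fix: Replace '=' with LIKE so 'We%' is treated as a pattern

Corrected query:
SELECT id, name FROM products WHERE name LIKE 'We%'

Result:
id | name  
---+-------
3  | Webcam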